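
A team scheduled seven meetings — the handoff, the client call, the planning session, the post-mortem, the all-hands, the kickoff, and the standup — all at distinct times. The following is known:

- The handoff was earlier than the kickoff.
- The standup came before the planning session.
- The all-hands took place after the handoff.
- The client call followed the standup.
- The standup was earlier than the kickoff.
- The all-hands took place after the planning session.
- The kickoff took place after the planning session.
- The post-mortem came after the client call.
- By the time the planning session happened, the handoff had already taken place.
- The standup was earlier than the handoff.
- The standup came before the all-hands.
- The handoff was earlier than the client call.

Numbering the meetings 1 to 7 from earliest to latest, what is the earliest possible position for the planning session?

The handoff and the standup must both come before the planning session — 2 forced predecessors.
Nothing else is forced ahead of the planning session, so its earliest slot is position 2 + 1 = 3.

3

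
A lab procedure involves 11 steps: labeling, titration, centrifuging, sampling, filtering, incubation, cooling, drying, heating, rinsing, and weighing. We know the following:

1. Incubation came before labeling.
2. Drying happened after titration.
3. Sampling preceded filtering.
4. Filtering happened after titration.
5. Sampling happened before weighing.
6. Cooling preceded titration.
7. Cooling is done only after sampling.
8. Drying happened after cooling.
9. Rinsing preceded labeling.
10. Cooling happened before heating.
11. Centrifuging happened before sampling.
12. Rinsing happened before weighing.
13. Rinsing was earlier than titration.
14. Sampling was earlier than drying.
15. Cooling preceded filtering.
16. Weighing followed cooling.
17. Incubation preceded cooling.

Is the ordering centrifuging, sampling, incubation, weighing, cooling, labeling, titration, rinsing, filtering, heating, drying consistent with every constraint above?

The constraints require rinsing before titration, but in the proposed sequence titration appears ahead of rinsing. That one violation is enough.

no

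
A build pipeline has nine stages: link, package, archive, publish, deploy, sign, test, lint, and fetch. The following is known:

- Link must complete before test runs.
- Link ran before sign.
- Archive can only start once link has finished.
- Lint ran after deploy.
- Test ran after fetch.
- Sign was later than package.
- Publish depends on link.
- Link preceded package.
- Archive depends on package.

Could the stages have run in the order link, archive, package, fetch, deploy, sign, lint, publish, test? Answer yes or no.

The constraints require package before archive, but in the proposed sequence archive appears ahead of package. That one violation is enough.

no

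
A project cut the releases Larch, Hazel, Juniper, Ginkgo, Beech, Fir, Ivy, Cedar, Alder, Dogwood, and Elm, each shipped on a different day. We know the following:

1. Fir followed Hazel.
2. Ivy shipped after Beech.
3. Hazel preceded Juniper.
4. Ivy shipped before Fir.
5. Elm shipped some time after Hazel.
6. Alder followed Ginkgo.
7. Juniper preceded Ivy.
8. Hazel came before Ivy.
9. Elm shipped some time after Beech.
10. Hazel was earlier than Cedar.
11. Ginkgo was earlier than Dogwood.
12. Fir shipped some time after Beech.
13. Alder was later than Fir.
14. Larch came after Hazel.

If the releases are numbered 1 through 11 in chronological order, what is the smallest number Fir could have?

Beech, Hazel, Ivy, and Juniper must all come before Fir — 4 forced predecessors.
Nothing else is forced ahead of Fir, so its earliest slot is position 4 + 1 = 5.

5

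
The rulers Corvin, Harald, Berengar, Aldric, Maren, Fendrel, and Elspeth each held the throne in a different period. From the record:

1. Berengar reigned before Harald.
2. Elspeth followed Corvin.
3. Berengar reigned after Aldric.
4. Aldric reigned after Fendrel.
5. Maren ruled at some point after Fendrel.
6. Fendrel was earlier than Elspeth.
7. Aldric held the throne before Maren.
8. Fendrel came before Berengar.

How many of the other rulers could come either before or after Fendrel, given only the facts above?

1

Forced after Fendrel: Aldric, Berengar, Elspeth, Harald, and Maren.
That leaves Corvin with no forced order relative to Fendrel — 1.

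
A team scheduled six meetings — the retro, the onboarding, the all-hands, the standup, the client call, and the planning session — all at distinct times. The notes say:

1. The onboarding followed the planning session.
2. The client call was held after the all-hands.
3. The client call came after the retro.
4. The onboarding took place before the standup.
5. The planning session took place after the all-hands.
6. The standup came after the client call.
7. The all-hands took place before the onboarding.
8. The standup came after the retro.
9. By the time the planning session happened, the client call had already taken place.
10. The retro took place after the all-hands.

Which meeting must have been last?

Every other meeting has a chain of constraints placing it before the standup, so the standup is last.

the standup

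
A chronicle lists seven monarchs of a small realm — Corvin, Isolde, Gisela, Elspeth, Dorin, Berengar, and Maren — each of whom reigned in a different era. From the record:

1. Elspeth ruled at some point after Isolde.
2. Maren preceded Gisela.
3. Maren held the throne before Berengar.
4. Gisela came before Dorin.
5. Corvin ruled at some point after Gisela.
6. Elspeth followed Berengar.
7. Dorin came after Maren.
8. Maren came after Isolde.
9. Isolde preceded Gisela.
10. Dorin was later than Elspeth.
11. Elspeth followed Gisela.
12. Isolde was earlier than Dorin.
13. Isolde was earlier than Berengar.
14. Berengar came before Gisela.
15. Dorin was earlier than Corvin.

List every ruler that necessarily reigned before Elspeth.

Directly stated before Elspeth: Berengar, Gisela, and Isolde.
Maren reaches Elspeth via Maren → Berengar → Elspeth.

Berengar, Gisela, Isolde, Maren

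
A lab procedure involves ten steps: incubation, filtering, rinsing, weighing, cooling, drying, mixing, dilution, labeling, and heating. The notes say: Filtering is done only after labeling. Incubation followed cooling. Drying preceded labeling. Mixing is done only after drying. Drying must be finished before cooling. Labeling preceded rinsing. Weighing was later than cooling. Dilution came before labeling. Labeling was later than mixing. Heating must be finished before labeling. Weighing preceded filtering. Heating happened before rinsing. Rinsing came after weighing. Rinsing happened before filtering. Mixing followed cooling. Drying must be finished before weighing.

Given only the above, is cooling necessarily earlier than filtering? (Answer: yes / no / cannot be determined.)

Chain the constraints: cooling → weighing → filtering. Each link is directly stated, so cooling comes before filtering.

yes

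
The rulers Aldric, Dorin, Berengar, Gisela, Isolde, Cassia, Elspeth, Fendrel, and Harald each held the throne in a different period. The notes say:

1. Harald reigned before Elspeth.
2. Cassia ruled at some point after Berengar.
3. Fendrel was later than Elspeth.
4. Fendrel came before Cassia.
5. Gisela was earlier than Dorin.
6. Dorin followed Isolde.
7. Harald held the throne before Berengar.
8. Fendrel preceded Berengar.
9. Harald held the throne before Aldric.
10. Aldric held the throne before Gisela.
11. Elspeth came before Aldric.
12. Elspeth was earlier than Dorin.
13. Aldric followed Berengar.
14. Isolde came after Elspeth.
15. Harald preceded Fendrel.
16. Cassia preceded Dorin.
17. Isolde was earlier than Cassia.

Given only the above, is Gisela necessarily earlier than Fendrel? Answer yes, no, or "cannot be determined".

Tracing the constraints gives Fendrel → Berengar → Aldric → Gisela, so Fendrel must come before Gisela.
That means Gisela cannot be before Fendrel.

no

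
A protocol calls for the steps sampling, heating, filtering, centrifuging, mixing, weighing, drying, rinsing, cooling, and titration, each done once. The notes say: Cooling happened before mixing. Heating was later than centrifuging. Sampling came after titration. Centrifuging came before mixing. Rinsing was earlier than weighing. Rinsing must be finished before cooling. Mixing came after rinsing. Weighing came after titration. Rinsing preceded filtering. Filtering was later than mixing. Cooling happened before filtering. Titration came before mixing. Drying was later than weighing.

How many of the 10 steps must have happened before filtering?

Directly stated before filtering: cooling, mixing, and rinsing.
Centrifuging reaches filtering via centrifuging → mixing → filtering.
Titration reaches filtering via titration → mixing → filtering.
No chain forces sampling (or any of the others) ahead of filtering.
That's centrifuging, cooling, mixing, rinsing, and titration — 5 in all.

5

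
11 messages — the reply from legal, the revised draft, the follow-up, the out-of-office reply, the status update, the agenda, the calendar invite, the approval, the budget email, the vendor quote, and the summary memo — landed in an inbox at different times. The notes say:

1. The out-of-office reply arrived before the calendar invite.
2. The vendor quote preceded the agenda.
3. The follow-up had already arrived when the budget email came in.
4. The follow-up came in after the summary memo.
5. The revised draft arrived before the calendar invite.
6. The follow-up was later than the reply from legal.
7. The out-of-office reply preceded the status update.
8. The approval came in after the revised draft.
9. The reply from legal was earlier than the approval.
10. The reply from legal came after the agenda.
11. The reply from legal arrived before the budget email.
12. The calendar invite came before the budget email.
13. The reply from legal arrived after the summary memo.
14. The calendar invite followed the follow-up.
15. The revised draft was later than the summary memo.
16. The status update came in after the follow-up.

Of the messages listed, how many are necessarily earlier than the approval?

5

Directly stated before the approval: the reply from legal and the revised draft.
The agenda reaches the approval via the agenda → the reply from legal → the approval.
The summary memo reaches the approval via the summary memo → the reply from legal → the approval.
The vendor quote reaches the approval via the vendor quote → the agenda → the reply from legal → the approval.
That's the agenda, the reply from legal, the revised draft, the summary memo, and the vendor quote — 5 in all.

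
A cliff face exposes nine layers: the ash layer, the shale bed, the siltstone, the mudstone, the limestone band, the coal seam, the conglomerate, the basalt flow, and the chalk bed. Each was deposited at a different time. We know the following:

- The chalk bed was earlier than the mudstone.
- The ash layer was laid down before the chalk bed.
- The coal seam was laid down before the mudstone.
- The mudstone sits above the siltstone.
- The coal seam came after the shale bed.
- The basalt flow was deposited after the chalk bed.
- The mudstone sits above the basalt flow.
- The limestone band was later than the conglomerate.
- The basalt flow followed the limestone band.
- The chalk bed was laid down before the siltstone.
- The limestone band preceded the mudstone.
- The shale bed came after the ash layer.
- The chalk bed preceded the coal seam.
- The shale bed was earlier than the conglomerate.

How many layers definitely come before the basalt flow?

Directly stated before the basalt flow: the chalk bed and the limestone band.
The ash layer reaches the basalt flow via the ash layer → the chalk bed → the basalt flow.
The conglomerate reaches the basalt flow via the conglomerate → the limestone band → the basalt flow.
The shale bed reaches the basalt flow via the shale bed → the conglomerate → the limestone band → the basalt flow.
That's the ash layer, the chalk bed, the conglomerate, the limestone band, and the shale bed — 5 in all.

5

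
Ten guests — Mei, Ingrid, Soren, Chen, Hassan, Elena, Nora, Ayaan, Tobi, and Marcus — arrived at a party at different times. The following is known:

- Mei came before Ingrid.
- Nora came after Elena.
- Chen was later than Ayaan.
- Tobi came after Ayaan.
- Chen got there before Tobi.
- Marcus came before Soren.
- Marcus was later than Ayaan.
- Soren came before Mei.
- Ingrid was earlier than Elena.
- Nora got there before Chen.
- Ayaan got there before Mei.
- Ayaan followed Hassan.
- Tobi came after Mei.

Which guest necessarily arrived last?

Tobi

Every other guest has a chain of constraints placing them before Tobi, so Tobi is last.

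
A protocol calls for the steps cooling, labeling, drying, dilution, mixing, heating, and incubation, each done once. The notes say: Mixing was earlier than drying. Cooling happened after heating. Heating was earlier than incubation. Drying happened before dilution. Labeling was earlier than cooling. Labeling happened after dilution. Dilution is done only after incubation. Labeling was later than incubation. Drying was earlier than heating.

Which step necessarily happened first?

mixing

Mixing has a chain of constraints placing it before every other step, so mixing must be first.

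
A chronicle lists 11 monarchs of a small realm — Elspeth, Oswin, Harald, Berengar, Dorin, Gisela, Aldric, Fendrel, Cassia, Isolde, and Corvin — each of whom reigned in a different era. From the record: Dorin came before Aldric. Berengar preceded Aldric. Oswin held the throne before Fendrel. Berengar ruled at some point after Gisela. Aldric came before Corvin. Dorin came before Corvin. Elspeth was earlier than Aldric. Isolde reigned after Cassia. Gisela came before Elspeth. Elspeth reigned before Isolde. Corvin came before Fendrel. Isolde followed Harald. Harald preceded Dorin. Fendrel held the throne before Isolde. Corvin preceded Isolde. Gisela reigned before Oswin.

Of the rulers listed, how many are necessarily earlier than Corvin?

6

Directly stated before Corvin: Aldric and Dorin.
Berengar reaches Corvin via Berengar → Aldric → Corvin.
Elspeth reaches Corvin via Elspeth → Aldric → Corvin.
Gisela reaches Corvin via Gisela → Berengar → Aldric → Corvin.
Likewise Harald reaches Corvin by chaining the stated constraints.
No chain forces Cassia (or any of the others) ahead of Corvin.
That's Aldric, Berengar, Dorin, Elspeth, Gisela, and Harald — 6 in all.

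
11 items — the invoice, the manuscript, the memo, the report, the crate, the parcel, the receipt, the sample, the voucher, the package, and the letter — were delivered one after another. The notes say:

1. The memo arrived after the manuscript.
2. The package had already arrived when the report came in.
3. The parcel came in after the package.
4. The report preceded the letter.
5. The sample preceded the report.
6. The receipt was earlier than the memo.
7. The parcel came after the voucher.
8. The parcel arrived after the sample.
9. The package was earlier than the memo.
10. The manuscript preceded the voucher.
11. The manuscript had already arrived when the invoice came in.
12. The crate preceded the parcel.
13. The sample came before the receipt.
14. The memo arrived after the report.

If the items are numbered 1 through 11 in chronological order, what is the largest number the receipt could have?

10

The receipt must come before the memo — 1 item forced after it.
Everything else can be placed before the receipt in some valid order, so the receipt can sit as late as position 11 − 1 = 10.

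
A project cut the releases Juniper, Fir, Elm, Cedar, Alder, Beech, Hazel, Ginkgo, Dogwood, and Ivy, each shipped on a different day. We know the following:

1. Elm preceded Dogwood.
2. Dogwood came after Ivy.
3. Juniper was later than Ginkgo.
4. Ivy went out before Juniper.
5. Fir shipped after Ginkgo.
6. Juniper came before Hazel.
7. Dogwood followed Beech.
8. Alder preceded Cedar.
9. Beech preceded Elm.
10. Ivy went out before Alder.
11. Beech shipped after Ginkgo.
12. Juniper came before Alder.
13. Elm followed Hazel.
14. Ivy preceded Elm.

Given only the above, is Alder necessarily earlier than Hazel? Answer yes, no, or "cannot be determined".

No chain of stated constraints runs from Alder to Hazel, and none runs from Hazel to Alder either.
So the relative order of Alder and Hazel is not fixed by the given facts.

cannot be determined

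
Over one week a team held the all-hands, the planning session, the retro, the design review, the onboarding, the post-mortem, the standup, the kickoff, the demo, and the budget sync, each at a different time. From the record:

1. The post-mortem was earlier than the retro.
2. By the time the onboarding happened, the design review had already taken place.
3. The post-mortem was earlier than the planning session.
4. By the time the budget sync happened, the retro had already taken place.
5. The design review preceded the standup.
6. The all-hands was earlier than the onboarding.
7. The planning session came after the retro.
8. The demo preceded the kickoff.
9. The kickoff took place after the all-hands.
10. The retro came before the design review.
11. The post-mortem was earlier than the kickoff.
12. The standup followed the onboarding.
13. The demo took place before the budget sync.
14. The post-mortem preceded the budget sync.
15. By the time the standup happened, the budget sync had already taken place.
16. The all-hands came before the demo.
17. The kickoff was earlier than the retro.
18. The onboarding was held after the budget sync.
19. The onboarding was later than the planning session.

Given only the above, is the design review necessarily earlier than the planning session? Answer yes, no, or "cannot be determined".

cannot be determined

No chain of stated constraints runs from the design review to the planning session, and none runs from the planning session to the design review either.
So the relative order of the design review and the planning session is not fixed by the given facts.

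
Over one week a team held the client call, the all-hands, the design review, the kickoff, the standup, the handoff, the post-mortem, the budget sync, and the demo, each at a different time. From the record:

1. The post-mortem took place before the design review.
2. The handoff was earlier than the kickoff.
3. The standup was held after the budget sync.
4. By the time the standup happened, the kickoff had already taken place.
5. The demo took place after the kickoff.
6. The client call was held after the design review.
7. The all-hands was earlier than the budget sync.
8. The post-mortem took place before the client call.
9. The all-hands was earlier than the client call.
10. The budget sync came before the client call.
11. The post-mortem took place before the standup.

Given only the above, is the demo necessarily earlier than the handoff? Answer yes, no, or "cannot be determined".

no

Tracing the constraints gives the handoff → the kickoff → the demo, so the handoff must come before the demo.
That means the demo cannot be before the handoff.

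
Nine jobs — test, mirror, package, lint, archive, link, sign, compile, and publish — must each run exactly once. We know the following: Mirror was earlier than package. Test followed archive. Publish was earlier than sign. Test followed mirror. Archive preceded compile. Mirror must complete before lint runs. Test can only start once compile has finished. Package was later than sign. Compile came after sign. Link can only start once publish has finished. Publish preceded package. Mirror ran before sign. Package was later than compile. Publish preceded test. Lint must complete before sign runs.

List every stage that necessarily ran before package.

archive, compile, lint, mirror, publish, sign

Directly stated before package: compile, mirror, publish, and sign.
Archive reaches package via archive → compile → package.
Lint reaches package via lint → sign → package.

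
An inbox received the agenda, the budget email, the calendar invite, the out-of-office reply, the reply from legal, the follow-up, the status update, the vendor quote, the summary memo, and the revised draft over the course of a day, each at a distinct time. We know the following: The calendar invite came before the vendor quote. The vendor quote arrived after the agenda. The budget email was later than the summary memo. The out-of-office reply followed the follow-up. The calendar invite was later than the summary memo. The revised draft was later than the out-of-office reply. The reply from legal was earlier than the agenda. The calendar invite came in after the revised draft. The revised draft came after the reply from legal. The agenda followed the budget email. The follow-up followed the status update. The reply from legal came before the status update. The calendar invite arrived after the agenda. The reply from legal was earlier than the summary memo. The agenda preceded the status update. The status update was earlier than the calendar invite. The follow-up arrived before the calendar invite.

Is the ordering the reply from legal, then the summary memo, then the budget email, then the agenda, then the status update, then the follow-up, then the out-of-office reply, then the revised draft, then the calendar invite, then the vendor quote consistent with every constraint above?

Check each stated constraint against the proposed order — e.g. the reply from legal is ahead of the revised draft; the summary memo is ahead of the calendar invite. Every pair is in the required order; nothing is violated.

yes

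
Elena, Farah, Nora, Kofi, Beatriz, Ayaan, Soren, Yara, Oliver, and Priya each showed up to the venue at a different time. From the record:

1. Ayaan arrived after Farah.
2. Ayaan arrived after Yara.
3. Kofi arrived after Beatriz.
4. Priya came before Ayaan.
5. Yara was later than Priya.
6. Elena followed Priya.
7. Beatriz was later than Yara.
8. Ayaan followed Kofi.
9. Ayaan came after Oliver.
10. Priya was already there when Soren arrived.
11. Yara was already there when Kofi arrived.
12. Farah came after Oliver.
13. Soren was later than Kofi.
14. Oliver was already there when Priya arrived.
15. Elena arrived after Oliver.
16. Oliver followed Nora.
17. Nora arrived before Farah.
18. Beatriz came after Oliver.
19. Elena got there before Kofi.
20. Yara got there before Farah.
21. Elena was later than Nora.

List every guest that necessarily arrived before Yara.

Nora, Oliver, Priya

Directly stated before Yara: Priya.
Nora reaches Yara via Nora → Oliver → Priya → Yara.
Oliver reaches Yara via Oliver → Priya → Yara.
No chain forces Kofi (or any of the others) ahead of Yara.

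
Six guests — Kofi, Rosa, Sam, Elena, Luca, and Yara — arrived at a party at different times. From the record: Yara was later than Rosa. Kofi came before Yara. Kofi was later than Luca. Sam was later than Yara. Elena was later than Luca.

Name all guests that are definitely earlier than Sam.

Directly stated before Sam: Yara.
Kofi reaches Sam via Kofi → Yara → Sam.
Luca reaches Sam via Luca → Kofi → Yara → Sam.
Rosa reaches Sam via Rosa → Yara → Sam.
No chain forces Elena ahead of Sam.

Kofi, Luca, Rosa, Yara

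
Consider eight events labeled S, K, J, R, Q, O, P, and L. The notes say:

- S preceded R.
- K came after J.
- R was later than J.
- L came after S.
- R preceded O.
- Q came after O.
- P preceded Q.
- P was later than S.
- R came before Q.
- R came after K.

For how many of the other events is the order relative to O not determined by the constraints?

Forced before O: J, K, R, and S; forced after O: Q.
That leaves L and P with no forced order relative to O — 2.

2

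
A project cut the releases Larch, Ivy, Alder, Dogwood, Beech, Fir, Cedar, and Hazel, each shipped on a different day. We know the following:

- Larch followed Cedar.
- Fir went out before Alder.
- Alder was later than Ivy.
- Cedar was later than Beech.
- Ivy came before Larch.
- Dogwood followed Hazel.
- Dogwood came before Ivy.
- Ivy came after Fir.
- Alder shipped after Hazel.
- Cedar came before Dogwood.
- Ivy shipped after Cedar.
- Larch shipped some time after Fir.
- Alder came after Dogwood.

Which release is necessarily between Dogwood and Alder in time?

Ivy

Tracing the constraints gives Dogwood → Ivy → Alder, so Ivy sits after Dogwood and before Alder.
No other release is forced both after Dogwood and before Alder.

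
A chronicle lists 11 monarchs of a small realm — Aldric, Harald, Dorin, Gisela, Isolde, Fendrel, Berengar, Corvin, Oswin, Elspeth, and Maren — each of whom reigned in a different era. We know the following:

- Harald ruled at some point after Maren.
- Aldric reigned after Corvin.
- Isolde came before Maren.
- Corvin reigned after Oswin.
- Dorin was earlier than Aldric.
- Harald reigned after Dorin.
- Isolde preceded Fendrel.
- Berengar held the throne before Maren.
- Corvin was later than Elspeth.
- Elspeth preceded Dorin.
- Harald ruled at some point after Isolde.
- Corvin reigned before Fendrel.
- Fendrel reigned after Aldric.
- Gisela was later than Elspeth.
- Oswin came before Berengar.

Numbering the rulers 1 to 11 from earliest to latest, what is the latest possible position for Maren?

10

Maren must come before Harald — 1 ruler forced after them.
Everything else can be placed before Maren in some valid order, so Maren can sit as late as position 11 − 1 = 10.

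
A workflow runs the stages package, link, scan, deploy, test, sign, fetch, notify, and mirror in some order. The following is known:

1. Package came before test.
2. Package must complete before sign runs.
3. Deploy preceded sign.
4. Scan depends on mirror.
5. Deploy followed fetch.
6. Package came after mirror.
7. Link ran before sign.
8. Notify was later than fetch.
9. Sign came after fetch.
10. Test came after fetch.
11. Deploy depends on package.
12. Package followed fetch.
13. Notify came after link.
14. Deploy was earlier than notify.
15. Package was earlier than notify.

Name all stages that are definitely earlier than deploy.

fetch, mirror, package

Directly stated before deploy: fetch and package.
Mirror reaches deploy via mirror → package → deploy.
No chain forces test (or any of the others) ahead of deploy.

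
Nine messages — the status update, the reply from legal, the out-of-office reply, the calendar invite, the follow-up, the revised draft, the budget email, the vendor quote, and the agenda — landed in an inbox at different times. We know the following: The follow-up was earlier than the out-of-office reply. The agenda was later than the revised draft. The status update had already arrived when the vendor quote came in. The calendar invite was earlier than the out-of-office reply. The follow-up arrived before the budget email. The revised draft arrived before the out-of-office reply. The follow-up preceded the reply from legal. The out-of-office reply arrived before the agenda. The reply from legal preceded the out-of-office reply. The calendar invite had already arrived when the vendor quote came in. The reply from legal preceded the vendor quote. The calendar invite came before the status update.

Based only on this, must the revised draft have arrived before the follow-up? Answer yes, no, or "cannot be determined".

No chain of stated constraints runs from the revised draft to the follow-up, and none runs from the follow-up to the revised draft either.
So the relative order of the revised draft and the follow-up is not fixed by the given facts.

cannot be determined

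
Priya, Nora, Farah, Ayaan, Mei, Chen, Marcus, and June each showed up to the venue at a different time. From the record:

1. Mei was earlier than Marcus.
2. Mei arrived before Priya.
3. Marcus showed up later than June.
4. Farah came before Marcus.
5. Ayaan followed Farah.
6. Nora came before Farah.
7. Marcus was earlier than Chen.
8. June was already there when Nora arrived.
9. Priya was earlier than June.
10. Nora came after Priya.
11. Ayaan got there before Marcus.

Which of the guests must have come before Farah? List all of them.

Directly stated before Farah: Nora.
June reaches Farah via June → Nora → Farah.
Mei reaches Farah via Mei → Priya → Nora → Farah.
Priya reaches Farah via Priya → Nora → Farah.
No chain forces Marcus (or any of the others) ahead of Farah.

June, Mei, Nora, Priya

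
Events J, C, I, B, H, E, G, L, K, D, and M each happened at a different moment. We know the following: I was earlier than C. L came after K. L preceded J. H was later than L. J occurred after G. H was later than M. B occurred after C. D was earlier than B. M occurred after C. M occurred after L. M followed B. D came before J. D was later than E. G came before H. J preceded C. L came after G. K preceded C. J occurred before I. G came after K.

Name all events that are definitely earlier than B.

C, D, E, G, I, J, K, L

Directly stated before B: C and D.
E reaches B via E → D → B.
G reaches B via G → J → C → B.
I reaches B via I → C → B.
Likewise J, K, and L each reach B by chaining the stated constraints.
No chain forces M (or any of the others) ahead of B.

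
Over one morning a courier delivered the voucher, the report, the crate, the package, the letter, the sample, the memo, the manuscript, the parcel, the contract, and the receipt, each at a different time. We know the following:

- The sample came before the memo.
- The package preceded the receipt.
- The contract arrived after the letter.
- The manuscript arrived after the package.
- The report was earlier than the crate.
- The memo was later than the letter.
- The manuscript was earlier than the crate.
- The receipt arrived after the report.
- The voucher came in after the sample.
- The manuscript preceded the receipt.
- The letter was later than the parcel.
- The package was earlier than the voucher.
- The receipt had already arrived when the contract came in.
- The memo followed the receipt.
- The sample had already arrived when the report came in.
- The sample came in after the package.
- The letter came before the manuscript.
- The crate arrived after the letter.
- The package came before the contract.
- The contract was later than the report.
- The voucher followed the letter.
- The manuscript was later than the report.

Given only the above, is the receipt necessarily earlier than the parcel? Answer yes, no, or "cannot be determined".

no

Tracing the constraints gives the parcel → the letter → the manuscript → the receipt, so the parcel must come before the receipt.
That means the receipt cannot be before the parcel.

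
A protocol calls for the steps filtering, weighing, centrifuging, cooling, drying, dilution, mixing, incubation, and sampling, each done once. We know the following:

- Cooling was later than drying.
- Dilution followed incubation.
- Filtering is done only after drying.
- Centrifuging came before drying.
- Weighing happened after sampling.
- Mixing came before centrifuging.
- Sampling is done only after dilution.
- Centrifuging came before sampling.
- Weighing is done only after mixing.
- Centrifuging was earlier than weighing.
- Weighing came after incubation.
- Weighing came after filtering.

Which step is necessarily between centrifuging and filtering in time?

Tracing the constraints gives centrifuging → drying → filtering, so drying sits after centrifuging and before filtering.
No other step is forced both after centrifuging and before filtering.

drying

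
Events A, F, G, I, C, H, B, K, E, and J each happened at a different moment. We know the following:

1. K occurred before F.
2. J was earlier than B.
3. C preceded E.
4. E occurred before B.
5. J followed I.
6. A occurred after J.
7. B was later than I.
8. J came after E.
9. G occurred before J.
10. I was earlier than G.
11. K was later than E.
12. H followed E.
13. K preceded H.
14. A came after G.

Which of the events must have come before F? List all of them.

C, E, K

Directly stated before F: K.
C reaches F via C → E → K → F.
E reaches F via E → K → F.
No chain forces A (or any of the others) ahead of F.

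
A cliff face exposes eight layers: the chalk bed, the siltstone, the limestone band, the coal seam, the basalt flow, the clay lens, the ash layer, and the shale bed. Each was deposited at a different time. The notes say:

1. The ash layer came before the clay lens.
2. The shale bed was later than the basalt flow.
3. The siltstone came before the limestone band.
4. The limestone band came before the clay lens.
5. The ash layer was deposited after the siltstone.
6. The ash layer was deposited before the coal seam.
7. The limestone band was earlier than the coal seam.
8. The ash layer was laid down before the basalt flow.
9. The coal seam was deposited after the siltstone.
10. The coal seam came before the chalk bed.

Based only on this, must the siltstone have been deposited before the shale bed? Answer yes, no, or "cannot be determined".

yes

Chain the constraints: the siltstone → the ash layer → the basalt flow → the shale bed. Each link is directly stated, so the siltstone comes before the shale bed.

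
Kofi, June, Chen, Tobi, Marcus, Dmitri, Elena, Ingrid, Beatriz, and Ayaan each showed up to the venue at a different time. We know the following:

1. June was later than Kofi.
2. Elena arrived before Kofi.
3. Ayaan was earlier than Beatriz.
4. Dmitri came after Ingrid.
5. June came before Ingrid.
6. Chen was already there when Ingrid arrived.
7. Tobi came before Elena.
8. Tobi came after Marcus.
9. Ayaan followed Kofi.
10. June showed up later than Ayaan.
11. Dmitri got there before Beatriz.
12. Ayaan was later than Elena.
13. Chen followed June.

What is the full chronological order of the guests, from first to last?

The constraints fix every adjacent pair, so only one ordering works:
Marcus → Tobi → Elena → Kofi → Ayaan → June → Chen → Ingrid → Dmitri → Beatriz.

Marcus, Tobi, Elena, Kofi, Ayaan, June, Chen, Ingrid, Dmitri, Beatriz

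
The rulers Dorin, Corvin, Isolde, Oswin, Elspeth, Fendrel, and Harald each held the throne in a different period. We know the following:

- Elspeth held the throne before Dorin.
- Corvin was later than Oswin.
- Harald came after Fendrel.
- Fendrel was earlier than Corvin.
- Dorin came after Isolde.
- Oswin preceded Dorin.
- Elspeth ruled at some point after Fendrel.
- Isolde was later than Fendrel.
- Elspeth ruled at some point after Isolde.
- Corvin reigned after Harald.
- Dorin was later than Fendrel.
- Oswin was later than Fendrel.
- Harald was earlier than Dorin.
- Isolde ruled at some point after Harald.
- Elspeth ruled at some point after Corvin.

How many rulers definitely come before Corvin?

Directly stated before Corvin: Fendrel, Harald, and Oswin.
That's Fendrel, Harald, and Oswin — 3 in all.

3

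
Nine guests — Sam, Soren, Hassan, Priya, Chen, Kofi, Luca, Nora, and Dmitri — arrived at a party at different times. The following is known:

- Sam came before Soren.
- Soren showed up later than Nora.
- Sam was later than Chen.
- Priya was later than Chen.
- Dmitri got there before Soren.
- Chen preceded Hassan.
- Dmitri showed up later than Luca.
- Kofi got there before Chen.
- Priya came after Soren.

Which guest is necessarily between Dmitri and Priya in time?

Tracing the constraints gives Dmitri → Soren → Priya, so Soren sits after Dmitri and before Priya.
No other guest is forced both after Dmitri and before Priya.

Soren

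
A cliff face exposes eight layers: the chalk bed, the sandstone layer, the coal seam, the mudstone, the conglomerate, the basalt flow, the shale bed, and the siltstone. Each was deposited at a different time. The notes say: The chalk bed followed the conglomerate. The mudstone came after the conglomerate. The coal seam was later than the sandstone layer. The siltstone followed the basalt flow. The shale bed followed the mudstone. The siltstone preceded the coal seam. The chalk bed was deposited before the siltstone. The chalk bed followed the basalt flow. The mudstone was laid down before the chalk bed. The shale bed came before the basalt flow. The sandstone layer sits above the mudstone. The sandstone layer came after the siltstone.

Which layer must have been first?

the conglomerate

The conglomerate has a chain of constraints placing it before every other layer, so the conglomerate must be first.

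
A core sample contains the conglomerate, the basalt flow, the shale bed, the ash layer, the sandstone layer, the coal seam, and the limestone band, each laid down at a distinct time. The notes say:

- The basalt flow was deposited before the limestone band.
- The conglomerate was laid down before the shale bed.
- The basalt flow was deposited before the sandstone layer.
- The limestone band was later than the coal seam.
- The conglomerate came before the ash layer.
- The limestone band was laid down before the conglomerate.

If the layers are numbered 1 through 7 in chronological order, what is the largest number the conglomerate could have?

5

The conglomerate must come before the ash layer and the shale bed — 2 layers forced after it.
Everything else can be placed before the conglomerate in some valid order, so the conglomerate can sit as late as position 7 − 2 = 5.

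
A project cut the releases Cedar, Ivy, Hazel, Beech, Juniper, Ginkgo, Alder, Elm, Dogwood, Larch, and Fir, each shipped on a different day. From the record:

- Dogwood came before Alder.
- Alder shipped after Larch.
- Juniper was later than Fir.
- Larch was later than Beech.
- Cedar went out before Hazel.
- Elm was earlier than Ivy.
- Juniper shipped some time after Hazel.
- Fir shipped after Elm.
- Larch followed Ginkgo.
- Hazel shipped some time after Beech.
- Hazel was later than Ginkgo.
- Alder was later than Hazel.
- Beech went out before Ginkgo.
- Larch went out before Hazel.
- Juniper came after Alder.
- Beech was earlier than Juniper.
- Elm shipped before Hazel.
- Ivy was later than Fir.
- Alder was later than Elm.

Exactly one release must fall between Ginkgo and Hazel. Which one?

Larch

Tracing the constraints gives Ginkgo → Larch → Hazel, so Larch sits after Ginkgo and before Hazel.
No other release is forced both after Ginkgo and before Hazel.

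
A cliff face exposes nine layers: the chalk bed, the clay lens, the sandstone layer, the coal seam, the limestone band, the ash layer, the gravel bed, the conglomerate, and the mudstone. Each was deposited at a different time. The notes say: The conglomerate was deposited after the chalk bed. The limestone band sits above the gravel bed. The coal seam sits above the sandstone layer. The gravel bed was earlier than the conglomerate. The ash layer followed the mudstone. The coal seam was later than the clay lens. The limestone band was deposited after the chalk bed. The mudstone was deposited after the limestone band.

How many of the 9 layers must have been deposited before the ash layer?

Directly stated before the ash layer: the mudstone.
The chalk bed reaches the ash layer via the chalk bed → the limestone band → the mudstone → the ash layer.
The gravel bed reaches the ash layer via the gravel bed → the limestone band → the mudstone → the ash layer.
The limestone band reaches the ash layer via the limestone band → the mudstone → the ash layer.
No chain forces the sandstone layer (or any of the others) ahead of the ash layer.
That's the chalk bed, the gravel bed, the limestone band, and the mudstone — 4 in all.

4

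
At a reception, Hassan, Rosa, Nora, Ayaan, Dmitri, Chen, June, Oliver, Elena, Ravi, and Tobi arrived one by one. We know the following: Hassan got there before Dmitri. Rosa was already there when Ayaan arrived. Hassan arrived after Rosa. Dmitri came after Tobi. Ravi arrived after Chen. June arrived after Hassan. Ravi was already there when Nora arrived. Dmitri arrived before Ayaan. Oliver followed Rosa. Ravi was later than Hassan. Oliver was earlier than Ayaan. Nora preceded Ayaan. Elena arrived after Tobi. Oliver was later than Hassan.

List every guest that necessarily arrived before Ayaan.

Directly stated before Ayaan: Dmitri, Nora, Oliver, and Rosa.
Chen reaches Ayaan via Chen → Ravi → Nora → Ayaan.
Hassan reaches Ayaan via Hassan → Dmitri → Ayaan.
Ravi reaches Ayaan via Ravi → Nora → Ayaan.
Likewise Tobi reaches Ayaan by chaining the stated constraints.

Chen, Dmitri, Hassan, Nora, Oliver, Ravi, Rosa, Tobi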